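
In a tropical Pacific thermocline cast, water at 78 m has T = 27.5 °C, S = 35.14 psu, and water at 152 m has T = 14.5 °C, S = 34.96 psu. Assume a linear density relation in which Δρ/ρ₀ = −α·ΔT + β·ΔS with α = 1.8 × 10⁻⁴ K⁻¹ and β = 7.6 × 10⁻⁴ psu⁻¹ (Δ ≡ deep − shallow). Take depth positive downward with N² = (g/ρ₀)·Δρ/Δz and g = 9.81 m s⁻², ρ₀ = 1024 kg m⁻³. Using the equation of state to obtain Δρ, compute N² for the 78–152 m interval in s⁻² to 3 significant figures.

2.92 × 10⁻⁴ s⁻²

ΔT = -13.0 K, ΔS = -0.18 psu (deep − shallow).
Δρ/ρ₀ = −αΔT + βΔS = 2.34 × 10⁻³ − 1.368 × 10⁻⁴ = 2.2032 × 10⁻³, so Δρ ≈ 2.256 kg m⁻³.
N² = (g/ρ₀)·Δρ/Δz = g·(Δρ/ρ₀)/Δz = 9.81 × 2.2032 × 10⁻³ / 74 = 2.9207 × 10⁻⁴ s⁻² ≈ 2.92 × 10⁻⁴ s⁻².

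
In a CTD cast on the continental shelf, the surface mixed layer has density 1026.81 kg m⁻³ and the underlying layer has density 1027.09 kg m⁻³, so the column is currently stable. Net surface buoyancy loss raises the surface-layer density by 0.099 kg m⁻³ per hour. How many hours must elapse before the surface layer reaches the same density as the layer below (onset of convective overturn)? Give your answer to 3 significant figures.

2.83 hours

Density deficit of the surface layer: 1027.09 − 1026.81 = 0.28 kg m⁻³.
Required change = 0.28 / 0.099 = 2.83 hours.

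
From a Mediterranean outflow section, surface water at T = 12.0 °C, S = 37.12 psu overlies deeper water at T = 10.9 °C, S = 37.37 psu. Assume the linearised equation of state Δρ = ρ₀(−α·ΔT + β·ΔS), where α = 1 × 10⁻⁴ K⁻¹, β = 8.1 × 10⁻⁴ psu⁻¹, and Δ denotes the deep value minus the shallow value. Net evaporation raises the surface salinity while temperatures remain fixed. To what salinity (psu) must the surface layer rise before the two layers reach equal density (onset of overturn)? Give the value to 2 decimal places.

37.51 psu

Neutral buoyancy requires −α(T_deep − T_surf) + β(S_deep − S_surf′) = 0.
S_surf′ = S_deep − (α/β)·ΔT = 37.37 − (1 × 10⁻⁴/8.1 × 10⁻⁴)·(-1.1) = 37.5058 psu.
Increase required: 37.5058 − 37.12 = 0.3858 psu.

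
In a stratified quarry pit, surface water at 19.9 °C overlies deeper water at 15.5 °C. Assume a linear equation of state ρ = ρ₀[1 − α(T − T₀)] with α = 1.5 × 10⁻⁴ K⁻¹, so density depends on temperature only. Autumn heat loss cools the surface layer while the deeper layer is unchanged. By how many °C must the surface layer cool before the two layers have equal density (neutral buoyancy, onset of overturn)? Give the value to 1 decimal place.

With temperature the only control, equal density requires T_surf′ = T_deep.
T_surf′ = 15.5 °C.
Cooling required: 19.9 − 15.5 = 4.4 °C.

4.4 °C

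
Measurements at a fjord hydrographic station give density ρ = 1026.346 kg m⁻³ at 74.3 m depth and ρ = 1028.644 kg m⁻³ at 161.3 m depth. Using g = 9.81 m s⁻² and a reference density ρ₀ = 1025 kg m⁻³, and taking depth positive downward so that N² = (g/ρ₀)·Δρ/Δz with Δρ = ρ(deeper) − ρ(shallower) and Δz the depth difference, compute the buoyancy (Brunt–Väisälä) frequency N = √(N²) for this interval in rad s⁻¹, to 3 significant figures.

0.0159 rad s⁻¹

Δρ = 1028.644 − 1026.346 = 2.298 kg m⁻³ over Δz = 161.3 − 74.3 = 87 m.
N² = (9.81/1025) × (2.298/87) = 2.5280 × 10⁻⁴ s⁻².
N = √(2.5280 × 10⁻⁴) = 0.015900 rad s⁻¹ ≈ 0.0159 rad s⁻¹.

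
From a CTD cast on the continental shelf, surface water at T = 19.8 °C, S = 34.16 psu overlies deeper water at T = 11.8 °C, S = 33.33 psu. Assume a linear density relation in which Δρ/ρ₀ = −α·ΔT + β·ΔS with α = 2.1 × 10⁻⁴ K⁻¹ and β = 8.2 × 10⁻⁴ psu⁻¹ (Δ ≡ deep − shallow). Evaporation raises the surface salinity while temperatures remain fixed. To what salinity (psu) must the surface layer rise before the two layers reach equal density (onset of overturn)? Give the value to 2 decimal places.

35.38 psu

Neutral buoyancy requires −α(T_deep − T_surf) + β(S_deep − S_surf′) = 0.
S_surf′ = S_deep − (α/β)·ΔT = 33.33 − (2.1 × 10⁻⁴/8.2 × 10⁻⁴)·(-8.0) = 35.3788 psu.
Increase required: 35.3788 − 34.16 = 1.2188 psu.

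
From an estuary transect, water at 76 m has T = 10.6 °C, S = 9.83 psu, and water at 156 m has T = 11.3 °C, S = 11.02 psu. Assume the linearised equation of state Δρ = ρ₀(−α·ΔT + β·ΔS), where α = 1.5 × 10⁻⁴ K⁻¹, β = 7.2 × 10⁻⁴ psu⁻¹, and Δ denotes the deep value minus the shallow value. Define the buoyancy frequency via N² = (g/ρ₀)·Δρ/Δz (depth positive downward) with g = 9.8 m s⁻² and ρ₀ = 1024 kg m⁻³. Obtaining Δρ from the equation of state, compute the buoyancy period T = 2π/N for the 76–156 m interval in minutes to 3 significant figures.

ΔT = +0.7 K, ΔS = +1.19 psu (deep − shallow).
Δρ/ρ₀ = −αΔT + βΔS = -1.05 × 10⁻⁴ + 8.568 × 10⁻⁴ = 7.518 × 10⁻⁴, so Δρ ≈ 0.7698 kg m⁻³.
N² = (g/ρ₀)·Δρ/Δz = g·(Δρ/ρ₀)/Δz = 9.8 × 7.518 × 10⁻⁴ / 80 = 9.2096 × 10⁻⁵ s⁻².
N = √(9.2096 × 10⁻⁵) = 9.5967 × 10⁻³ rad s⁻¹ → T = 2π/N = 654.72 s = 10.912 min ≈ 10.9 min.

10.9 min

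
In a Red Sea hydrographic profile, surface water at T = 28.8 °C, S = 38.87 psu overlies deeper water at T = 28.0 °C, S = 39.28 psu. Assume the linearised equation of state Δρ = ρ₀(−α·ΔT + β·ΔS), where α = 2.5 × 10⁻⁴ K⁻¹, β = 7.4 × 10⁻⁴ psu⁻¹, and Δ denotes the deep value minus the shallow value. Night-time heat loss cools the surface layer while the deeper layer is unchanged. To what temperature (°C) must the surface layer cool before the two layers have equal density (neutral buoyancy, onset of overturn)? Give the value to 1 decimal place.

Neutral buoyancy requires Δρ = 0, i.e. −α(T_deep − T_surf′) + β(S_deep − S_surf) = 0.
T_surf′ = T_deep − (β/α)·ΔS = 28.0 − (7.4 × 10⁻⁴/2.5 × 10⁻⁴)·(+0.41) = 26.786 °C.
Cooling required: 28.8 − (26.786) = 2.014 °C.

26.8 °C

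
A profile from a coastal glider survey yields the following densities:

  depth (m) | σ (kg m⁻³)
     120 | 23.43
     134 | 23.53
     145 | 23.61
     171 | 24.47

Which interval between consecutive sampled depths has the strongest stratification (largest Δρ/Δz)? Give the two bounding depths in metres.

145–171 m

Compute the density gradient over each adjacent pair:
  120–134 m: Δρ/Δz = 0.10/14 = 7.1 × 10⁻³ kg m⁻⁴
  134–145 m: Δρ/Δz = 0.08/11 = 7.3 × 10⁻³ kg m⁻⁴
  145–171 m: Δρ/Δz = 0.86/26 = 0.033 kg m⁻⁴
The largest gradient is in the 145–171 m interval — the pycnocline.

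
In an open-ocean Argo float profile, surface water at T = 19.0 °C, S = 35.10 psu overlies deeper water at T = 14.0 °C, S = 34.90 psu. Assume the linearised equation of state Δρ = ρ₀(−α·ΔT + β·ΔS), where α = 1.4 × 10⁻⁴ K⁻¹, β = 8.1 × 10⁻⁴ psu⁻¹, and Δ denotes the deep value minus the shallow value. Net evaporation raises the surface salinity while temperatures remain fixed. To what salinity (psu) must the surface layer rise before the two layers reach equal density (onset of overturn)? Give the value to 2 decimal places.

Neutral buoyancy requires −α(T_deep − T_surf) + β(S_deep − S_surf′) = 0.
S_surf′ = S_deep − (α/β)·ΔT = 34.90 − (1.4 × 10⁻⁴/8.1 × 10⁻⁴)·(-5.0) = 35.7642 psu.
Increase required: 35.7642 − 35.10 = 0.6642 psu.

35.76 psu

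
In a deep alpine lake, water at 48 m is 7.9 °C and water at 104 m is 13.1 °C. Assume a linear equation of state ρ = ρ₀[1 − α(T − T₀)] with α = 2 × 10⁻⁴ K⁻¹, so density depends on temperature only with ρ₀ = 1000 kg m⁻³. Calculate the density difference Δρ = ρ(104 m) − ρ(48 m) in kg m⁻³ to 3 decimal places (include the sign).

-1.040 kg m⁻³

ΔT = +5.2 K, Δρ/ρ₀ = −αΔT = -1.04 × 10⁻³.
Δρ = 1000 × (-1.04 × 10⁻³) = -1.040 kg m⁻³.
Negative Δρ: lighter below, statically unstable.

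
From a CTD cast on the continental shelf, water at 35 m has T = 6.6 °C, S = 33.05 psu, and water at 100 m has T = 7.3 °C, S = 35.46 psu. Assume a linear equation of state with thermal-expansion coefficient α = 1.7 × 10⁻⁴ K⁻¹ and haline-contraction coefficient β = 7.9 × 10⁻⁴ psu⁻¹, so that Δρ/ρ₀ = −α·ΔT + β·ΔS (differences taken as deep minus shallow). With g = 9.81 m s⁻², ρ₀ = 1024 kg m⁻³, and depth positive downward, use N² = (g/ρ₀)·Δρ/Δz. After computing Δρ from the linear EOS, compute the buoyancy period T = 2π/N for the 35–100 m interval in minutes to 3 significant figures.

ΔT = +0.7 K, ΔS = +2.41 psu (deep − shallow).
Δρ/ρ₀ = −αΔT + βΔS = -1.19 × 10⁻⁴ + 1.9039 × 10⁻³ = 1.7849 × 10⁻³, so Δρ ≈ 1.828 kg m⁻³.
N² = (g/ρ₀)·Δρ/Δz = g·(Δρ/ρ₀)/Δz = 9.81 × 1.7849 × 10⁻³ / 65 = 2.6938 × 10⁻⁴ s⁻².
N = √(2.6938 × 10⁻⁴) = 0.016413 rad s⁻¹ → T = 2π/N = 382.82 s = 6.3803 min ≈ 6.38 min.

6.38 min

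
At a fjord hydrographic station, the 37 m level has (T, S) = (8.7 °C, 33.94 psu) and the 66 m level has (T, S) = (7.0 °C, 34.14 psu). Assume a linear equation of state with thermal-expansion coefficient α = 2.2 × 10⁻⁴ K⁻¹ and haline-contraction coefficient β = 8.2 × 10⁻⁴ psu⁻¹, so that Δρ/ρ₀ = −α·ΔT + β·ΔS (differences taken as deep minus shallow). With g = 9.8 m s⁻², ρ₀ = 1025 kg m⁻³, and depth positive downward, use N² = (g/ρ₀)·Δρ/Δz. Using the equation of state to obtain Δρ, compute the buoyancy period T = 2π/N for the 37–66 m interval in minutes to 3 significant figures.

ΔT = -1.7 K, ΔS = +0.20 psu (deep − shallow).
Δρ/ρ₀ = −αΔT + βΔS = 3.74 × 10⁻⁴ + 1.64 × 10⁻⁴ = 5.38 × 10⁻⁴, so Δρ ≈ 0.5514 kg m⁻³.
N² = (g/ρ₀)·Δρ/Δz = g·(Δρ/ρ₀)/Δz = 9.8 × 5.38 × 10⁻⁴ / 29 = 1.8181 × 10⁻⁴ s⁻².
N = √(1.8181 × 10⁻⁴) = 0.013484 rad s⁻¹ → T = 2π/N = 465.97 s = 7.7662 min ≈ 7.77 min.

7.77 min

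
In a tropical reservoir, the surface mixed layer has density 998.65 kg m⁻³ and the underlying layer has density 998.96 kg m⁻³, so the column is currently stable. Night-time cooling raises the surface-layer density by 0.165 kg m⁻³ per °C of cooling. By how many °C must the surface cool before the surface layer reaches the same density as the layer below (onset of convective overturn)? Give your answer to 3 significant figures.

Density deficit of the surface layer: 998.96 − 998.65 = 0.31 kg m⁻³.
Required change = 0.31 / 0.165 = 1.88 °C.

1.88 °C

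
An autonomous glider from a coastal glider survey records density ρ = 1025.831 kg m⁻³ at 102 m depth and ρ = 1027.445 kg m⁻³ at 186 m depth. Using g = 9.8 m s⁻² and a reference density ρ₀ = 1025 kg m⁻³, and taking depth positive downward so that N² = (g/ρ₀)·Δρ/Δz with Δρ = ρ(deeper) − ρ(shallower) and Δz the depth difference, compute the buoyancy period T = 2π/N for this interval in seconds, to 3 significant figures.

Δρ = 1027.445 − 1025.831 = 1.614 kg m⁻³ over Δz = 186 − 102 = 84 m.
N² = (9.8/1025) × (1.614/84) = 1.8371 × 10⁻⁴ s⁻².
N = √(1.8371 × 10⁻⁴) = 0.013554 rad s⁻¹, so T = 2π/N = 463.57 s ≈ 464 s.

464 s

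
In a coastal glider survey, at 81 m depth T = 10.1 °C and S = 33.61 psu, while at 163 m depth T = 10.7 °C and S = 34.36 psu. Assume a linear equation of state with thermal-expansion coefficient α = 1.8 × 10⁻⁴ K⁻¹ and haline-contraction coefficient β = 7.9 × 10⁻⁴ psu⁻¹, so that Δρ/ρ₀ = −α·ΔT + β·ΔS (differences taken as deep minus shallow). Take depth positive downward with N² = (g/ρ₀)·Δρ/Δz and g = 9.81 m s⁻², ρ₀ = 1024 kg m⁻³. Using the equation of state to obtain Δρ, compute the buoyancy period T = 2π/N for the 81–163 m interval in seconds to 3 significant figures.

ΔT = +0.6 K, ΔS = +0.75 psu (deep − shallow).
Δρ/ρ₀ = −αΔT + βΔS = -1.08 × 10⁻⁴ + 5.925 × 10⁻⁴ = 4.845 × 10⁻⁴, so Δρ ≈ 0.4961 kg m⁻³.
N² = (g/ρ₀)·Δρ/Δz = g·(Δρ/ρ₀)/Δz = 9.81 × 4.845 × 10⁻⁴ / 82 = 5.7963 × 10⁻⁵ s⁻².
N = √(5.7963 × 10⁻⁵) = 7.6133 × 10⁻³ rad s⁻¹ → T = 2π/N = 825.29 s ≈ 825 s.

825 s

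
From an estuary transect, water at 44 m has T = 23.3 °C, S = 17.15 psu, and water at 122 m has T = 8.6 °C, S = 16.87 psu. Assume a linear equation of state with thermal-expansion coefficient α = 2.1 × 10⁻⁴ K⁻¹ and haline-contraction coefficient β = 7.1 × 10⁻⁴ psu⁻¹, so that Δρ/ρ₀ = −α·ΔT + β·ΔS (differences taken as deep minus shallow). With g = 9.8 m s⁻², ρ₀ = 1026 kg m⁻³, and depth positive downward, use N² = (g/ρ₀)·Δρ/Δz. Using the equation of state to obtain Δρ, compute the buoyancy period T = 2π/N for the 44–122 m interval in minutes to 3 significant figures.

ΔT = -14.7 K, ΔS = -0.28 psu (deep − shallow).
Δρ/ρ₀ = −αΔT + βΔS = 3.087 × 10⁻³ − 1.988 × 10⁻⁴ = 2.8882 × 10⁻³, so Δρ ≈ 2.963 kg m⁻³.
N² = (g/ρ₀)·Δρ/Δz = g·(Δρ/ρ₀)/Δz = 9.8 × 2.8882 × 10⁻³ / 78 = 3.6288 × 10⁻⁴ s⁻².
N = √(3.6288 × 10⁻⁴) = 0.019049 rad s⁻¹ → T = 2π/N = 329.84 s = 5.4973 min ≈ 5.50 min.

5.50 min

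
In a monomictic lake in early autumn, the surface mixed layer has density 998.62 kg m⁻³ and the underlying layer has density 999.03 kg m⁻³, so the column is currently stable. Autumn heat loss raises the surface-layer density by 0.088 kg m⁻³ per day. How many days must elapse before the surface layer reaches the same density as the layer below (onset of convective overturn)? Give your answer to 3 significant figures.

Density deficit of the surface layer: 999.03 − 998.62 = 0.41 kg m⁻³.
Required change = 0.41 / 0.088 = 4.66 days.

4.66 days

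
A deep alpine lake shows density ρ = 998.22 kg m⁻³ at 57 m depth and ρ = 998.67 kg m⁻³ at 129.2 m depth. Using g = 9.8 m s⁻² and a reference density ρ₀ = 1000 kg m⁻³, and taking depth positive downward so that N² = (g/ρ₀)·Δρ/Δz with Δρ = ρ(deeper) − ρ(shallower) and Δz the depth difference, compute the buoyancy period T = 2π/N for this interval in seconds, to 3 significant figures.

804 s

Δρ = 998.67 − 998.22 = 0.45 kg m⁻³ over Δz = 129.2 − 57 = 72.2 m.
N² = (9.8/1000) × (0.45/72.2) = 6.1080 × 10⁻⁵ s⁻².
N = √(6.1080 × 10⁻⁵) = 7.8154 × 10⁻³ rad s⁻¹, so T = 2π/N = 803.95 s ≈ 804 s.
N² > 0, so the interval is statically stable.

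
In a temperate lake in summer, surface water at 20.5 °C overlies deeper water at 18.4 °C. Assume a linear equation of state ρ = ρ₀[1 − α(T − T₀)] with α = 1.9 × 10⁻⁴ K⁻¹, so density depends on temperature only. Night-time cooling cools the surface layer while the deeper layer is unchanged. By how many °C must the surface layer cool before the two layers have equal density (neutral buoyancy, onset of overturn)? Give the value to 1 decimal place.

With temperature the only control, equal density requires T_surf′ = T_deep.
T_surf′ = 18.4 °C.
Cooling required: 20.5 − 18.4 = 2.1 °C.

2.1 °C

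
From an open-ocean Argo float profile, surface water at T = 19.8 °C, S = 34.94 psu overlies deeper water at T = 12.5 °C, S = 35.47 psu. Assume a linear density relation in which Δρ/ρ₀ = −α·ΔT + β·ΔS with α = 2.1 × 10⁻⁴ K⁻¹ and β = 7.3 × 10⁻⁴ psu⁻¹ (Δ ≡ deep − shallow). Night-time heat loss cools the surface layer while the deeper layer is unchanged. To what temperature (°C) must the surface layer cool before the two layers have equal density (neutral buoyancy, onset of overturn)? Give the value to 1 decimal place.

10.7 °C

Neutral buoyancy requires Δρ = 0, i.e. −α(T_deep − T_surf′) + β(S_deep − S_surf) = 0.
T_surf′ = T_deep − (β/α)·ΔS = 12.5 − (7.3 × 10⁻⁴/2.1 × 10⁻⁴)·(+0.53) = 10.658 °C.
Cooling required: 19.8 − (10.658) = 9.142 °C.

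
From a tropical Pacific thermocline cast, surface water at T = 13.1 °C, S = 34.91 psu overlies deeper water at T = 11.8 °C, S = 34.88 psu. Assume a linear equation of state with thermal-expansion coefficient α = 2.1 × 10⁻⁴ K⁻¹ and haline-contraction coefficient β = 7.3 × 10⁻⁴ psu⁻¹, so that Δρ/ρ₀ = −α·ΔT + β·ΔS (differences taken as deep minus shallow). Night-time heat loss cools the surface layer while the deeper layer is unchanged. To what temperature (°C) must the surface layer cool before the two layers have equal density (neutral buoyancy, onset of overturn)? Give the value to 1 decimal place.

Neutral buoyancy requires Δρ = 0, i.e. −α(T_deep − T_surf′) + β(S_deep − S_surf) = 0.
T_surf′ = T_deep − (β/α)·ΔS = 11.8 − (7.3 × 10⁻⁴/2.1 × 10⁻⁴)·(-0.03) = 11.904 °C.
Cooling required: 13.1 − (11.904) = 1.196 °C.

11.9 °C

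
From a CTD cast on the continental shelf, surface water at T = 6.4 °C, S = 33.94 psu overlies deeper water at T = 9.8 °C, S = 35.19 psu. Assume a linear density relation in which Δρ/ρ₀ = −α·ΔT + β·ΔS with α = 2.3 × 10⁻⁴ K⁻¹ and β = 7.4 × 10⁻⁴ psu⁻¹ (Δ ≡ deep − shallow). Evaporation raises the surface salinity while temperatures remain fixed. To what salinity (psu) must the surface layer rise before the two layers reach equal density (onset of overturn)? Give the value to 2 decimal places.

34.13 psu

Neutral buoyancy requires −α(T_deep − T_surf) + β(S_deep − S_surf′) = 0.
S_surf′ = S_deep − (α/β)·ΔT = 35.19 − (2.3 × 10⁻⁴/7.4 × 10⁻⁴)·(+3.4) = 34.1332 psu.
Increase required: 34.1332 − 33.94 = 0.1932 psu.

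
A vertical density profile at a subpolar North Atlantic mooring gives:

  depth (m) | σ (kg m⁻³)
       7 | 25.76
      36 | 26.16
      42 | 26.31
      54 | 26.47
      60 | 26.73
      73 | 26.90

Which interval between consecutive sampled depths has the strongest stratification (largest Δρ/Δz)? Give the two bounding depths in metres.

Compute the density gradient over each adjacent pair:
  7–36 m: Δρ/Δz = 0.40/29 = 0.014 kg m⁻⁴
  36–42 m: Δρ/Δz = 0.15/6 = 0.025 kg m⁻⁴
  42–54 m: Δρ/Δz = 0.16/12 = 0.013 kg m⁻⁴
  54–60 m: Δρ/Δz = 0.26/6 = 0.043 kg m⁻⁴
  60–73 m: Δρ/Δz = 0.17/13 = 0.013 kg m⁻⁴
The largest gradient is in the 54–60 m interval — the pycnocline.

54–60 m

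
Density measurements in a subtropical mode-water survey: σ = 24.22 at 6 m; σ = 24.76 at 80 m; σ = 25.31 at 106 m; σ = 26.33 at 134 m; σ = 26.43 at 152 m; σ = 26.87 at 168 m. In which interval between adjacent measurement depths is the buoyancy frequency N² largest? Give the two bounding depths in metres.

Compute the density gradient over each adjacent pair:
  6–80 m: Δρ/Δz = 0.54/74 = 7.3 × 10⁻³ kg m⁻⁴
  80–106 m: Δρ/Δz = 0.55/26 = 0.021 kg m⁻⁴
  106–134 m: Δρ/Δz = 1.02/28 = 0.036 kg m⁻⁴
  134–152 m: Δρ/Δz = 0.10/18 = 5.6 × 10⁻³ kg m⁻⁴
  152–168 m: Δρ/Δz = 0.44/16 = 0.028 kg m⁻⁴
The largest gradient is in the 106–134 m interval — the pycnocline.

106–134 m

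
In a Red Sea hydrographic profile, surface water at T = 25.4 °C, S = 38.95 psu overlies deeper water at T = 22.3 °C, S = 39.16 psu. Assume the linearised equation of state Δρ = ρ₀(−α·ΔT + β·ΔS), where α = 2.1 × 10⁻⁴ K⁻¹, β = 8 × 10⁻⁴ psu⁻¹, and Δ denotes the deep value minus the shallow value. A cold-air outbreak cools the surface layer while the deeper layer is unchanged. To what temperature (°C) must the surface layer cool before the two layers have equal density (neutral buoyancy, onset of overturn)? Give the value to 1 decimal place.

21.5 °C

Neutral buoyancy requires Δρ = 0, i.e. −α(T_deep − T_surf′) + β(S_deep − S_surf) = 0.
T_surf′ = T_deep − (β/α)·ΔS = 22.3 − (8 × 10⁻⁴/2.1 × 10⁻⁴)·(+0.21) = 21.500 °C.
Cooling required: 25.4 − (21.500) = 3.900 °C.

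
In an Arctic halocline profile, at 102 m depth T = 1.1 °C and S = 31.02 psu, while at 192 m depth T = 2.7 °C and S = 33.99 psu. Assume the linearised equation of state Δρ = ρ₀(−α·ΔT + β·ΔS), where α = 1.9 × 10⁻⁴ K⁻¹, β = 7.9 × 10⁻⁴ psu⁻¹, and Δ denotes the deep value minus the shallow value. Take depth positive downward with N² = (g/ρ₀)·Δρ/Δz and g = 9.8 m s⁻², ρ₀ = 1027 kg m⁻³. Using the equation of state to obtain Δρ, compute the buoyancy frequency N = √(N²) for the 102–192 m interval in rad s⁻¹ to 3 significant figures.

0.0149 rad s⁻¹

ΔT = +1.6 K, ΔS = +2.97 psu (deep − shallow).
Δρ/ρ₀ = −αΔT + βΔS = -3.04 × 10⁻⁴ + 2.3463 × 10⁻³ = 2.0423 × 10⁻³, so Δρ ≈ 2.097 kg m⁻³.
N² = (g/ρ₀)·Δρ/Δz = g·(Δρ/ρ₀)/Δz = 9.8 × 2.0423 × 10⁻³ / 90 = 2.2238 × 10⁻⁴ s⁻².
N = √(2.2238 × 10⁻⁴) = 0.014912 rad s⁻¹ ≈ 0.0149 rad s⁻¹.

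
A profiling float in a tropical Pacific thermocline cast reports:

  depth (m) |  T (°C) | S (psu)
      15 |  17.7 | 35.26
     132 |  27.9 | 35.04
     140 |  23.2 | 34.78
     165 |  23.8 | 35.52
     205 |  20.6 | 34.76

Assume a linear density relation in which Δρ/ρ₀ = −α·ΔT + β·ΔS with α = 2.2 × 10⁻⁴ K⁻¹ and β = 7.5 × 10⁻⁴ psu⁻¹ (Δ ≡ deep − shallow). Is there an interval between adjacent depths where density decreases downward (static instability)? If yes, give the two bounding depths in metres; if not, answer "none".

15–132 m

Evaluate Δρ/ρ₀ = −αΔT + βΔS across each adjacent pair:
  15–132 m: −αΔT+βΔS = −(2.2 × 10⁻⁴)(+10.2)+(7.5 × 10⁻⁴)(-0.22) = -2.4 × 10⁻³ → UNSTABLE
  132–140 m: −αΔT+βΔS = −(2.2 × 10⁻⁴)(-4.7)+(7.5 × 10⁻⁴)(-0.26) = 8.4 × 10⁻⁴ → stable
  140–165 m: −αΔT+βΔS = −(2.2 × 10⁻⁴)(+0.6)+(7.5 × 10⁻⁴)(+0.74) = 4.2 × 10⁻⁴ → stable
  165–205 m: −αΔT+βΔS = −(2.2 × 10⁻⁴)(-3.2)+(7.5 × 10⁻⁴)(-0.76) = 1.3 × 10⁻⁴ → stable
The 15–132 m interval has Δρ < 0: lighter water underlies denser water.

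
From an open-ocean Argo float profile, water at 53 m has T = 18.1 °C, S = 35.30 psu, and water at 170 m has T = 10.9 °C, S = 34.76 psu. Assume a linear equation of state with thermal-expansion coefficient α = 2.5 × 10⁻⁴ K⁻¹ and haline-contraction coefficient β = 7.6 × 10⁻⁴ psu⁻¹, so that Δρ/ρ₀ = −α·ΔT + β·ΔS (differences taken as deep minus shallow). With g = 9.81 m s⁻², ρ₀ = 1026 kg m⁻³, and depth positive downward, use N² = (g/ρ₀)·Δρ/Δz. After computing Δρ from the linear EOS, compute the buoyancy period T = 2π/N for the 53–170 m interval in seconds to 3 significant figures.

ΔT = -7.2 K, ΔS = -0.54 psu (deep − shallow).
Δρ/ρ₀ = −αΔT + βΔS = 1.80 × 10⁻³ − 4.104 × 10⁻⁴ = 1.3896 × 10⁻³, so Δρ ≈ 1.426 kg m⁻³.
N² = (g/ρ₀)·Δρ/Δz = g·(Δρ/ρ₀)/Δz = 9.81 × 1.3896 × 10⁻³ / 117 = 1.1651 × 10⁻⁴ s⁻².
N = √(1.1651 × 10⁻⁴) = 0.010794 rad s⁻¹ → T = 2π/N = 582.10 s ≈ 582 s.

582 s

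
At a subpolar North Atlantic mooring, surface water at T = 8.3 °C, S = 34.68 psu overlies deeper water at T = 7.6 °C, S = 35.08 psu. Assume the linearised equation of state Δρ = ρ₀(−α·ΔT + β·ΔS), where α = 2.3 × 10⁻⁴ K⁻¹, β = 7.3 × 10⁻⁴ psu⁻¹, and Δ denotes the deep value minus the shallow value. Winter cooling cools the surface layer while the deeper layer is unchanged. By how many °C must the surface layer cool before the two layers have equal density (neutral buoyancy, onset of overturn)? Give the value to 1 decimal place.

2.0 °C

Neutral buoyancy requires Δρ = 0, i.e. −α(T_deep − T_surf′) + β(S_deep − S_surf) = 0.
T_surf′ = T_deep − (β/α)·ΔS = 7.6 − (7.3 × 10⁻⁴/2.3 × 10⁻⁴)·(+0.40) = 6.330 °C.
Cooling required: 8.3 − (6.330) = 1.970 °C.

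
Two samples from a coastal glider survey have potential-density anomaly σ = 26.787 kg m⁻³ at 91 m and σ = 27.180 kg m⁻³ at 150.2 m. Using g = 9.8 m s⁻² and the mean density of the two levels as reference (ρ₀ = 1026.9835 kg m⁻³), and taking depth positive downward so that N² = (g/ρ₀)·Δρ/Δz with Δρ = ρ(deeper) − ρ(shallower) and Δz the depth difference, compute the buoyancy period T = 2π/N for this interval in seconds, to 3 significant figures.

789 s

Δρ = 1027.180 − 1026.787 = 0.393 kg m⁻³ over Δz = 150.2 − 91 = 59.2 m.
N² = (9.8/1026.9835) × (0.393/59.2) = 6.3348 × 10⁻⁵ s⁻².
N = √(6.3348 × 10⁻⁵) = 7.9591 × 10⁻³ rad s⁻¹, so T = 2π/N = 789.43 s ≈ 789 s.
Since Δρ > 0 the layer is stably stratified.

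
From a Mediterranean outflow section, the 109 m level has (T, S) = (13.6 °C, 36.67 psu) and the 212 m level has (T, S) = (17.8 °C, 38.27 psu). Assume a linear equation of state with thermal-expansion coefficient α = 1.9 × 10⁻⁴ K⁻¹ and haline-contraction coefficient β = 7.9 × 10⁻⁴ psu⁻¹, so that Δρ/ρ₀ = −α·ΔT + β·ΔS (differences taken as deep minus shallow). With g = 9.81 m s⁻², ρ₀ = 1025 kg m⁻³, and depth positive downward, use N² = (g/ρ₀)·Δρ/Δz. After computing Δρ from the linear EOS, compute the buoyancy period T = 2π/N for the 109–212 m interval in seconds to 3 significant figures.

ΔT = +4.2 K, ΔS = +1.60 psu (deep − shallow).
Δρ/ρ₀ = −αΔT + βΔS = -7.98 × 10⁻⁴ + 1.264 × 10⁻³ = 4.66 × 10⁻⁴, so Δρ ≈ 0.4777 kg m⁻³.
N² = (g/ρ₀)·Δρ/Δz = g·(Δρ/ρ₀)/Δz = 9.81 × 4.66 × 10⁻⁴ / 103 = 4.4383 × 10⁻⁵ s⁻².
N = √(4.4383 × 10⁻⁵) = 6.6621 × 10⁻³ rad s⁻¹ → T = 2π/N = 943.12 s ≈ 943 s.

943 s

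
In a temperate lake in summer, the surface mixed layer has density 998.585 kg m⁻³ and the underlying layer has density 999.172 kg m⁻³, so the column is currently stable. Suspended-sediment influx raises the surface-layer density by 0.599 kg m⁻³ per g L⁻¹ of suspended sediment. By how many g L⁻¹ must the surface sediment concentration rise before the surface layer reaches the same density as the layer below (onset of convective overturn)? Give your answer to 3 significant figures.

Density deficit of the surface layer: 999.172 − 998.585 = 0.587 kg m⁻³.
Required change = 0.587 / 0.599 = 0.980 g L⁻¹.

0.980 g L⁻¹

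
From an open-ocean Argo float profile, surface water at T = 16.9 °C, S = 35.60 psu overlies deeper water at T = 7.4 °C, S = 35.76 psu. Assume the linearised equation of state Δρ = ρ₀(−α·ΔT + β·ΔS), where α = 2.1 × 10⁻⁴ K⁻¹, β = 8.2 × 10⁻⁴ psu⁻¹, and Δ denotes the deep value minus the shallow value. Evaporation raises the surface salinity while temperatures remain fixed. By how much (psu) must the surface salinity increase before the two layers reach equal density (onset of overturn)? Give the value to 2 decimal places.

2.59 psu

Neutral buoyancy requires −α(T_deep − T_surf) + β(S_deep − S_surf′) = 0.
S_surf′ = S_deep − (α/β)·ΔT = 35.76 − (2.1 × 10⁻⁴/8.2 × 10⁻⁴)·(-9.5) = 38.1929 psu.
Increase required: 38.1929 − 35.60 = 2.5929 psu.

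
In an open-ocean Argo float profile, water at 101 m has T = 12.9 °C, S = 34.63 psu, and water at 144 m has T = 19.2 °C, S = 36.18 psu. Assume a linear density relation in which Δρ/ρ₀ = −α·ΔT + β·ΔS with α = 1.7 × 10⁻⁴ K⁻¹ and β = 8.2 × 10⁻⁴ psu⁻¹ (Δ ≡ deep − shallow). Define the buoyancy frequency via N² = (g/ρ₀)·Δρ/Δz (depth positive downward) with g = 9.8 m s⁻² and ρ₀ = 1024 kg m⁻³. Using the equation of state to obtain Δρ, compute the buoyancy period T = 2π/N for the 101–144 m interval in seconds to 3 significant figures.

ΔT = +6.3 K, ΔS = +1.55 psu (deep − shallow).
Δρ/ρ₀ = −αΔT + βΔS = -1.071 × 10⁻³ + 1.271 × 10⁻³ = 2.00 × 10⁻⁴, so Δρ ≈ 0.2048 kg m⁻³.
N² = (g/ρ₀)·Δρ/Δz = g·(Δρ/ρ₀)/Δz = 9.8 × 2.00 × 10⁻⁴ / 43 = 4.5581 × 10⁻⁵ s⁻².
N = √(4.5581 × 10⁻⁵) = 6.7514 × 10⁻³ rad s⁻¹ → T = 2π/N = 930.65 s ≈ 931 s.

931 s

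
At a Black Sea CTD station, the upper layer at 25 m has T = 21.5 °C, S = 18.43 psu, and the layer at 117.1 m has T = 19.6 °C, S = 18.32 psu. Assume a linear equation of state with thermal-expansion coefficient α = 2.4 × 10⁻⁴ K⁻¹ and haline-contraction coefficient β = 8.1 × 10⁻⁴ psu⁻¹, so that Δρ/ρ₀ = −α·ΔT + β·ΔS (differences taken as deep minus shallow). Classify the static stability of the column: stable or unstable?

stable

ΔT = 19.6 − 21.5 = -1.9 K and ΔS = 18.32 − 18.43 = -0.11 psu (deep − shallow).
−αΔT = 4.56 × 10⁻⁴; βΔS = -8.91 × 10⁻⁵; sum Δρ/ρ₀ = 3.669 × 10⁻⁴.
Δρ/ρ₀ > 0, so Δρ > 0: deeper water is denser → statically stable.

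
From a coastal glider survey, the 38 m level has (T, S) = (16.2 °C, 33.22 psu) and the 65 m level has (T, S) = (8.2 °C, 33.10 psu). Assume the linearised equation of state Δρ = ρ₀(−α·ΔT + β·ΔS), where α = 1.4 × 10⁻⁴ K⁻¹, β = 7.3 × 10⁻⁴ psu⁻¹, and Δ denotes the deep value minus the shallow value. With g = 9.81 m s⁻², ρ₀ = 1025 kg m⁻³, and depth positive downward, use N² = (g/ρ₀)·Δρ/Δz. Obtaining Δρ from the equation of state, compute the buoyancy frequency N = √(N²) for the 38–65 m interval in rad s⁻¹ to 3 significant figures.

ΔT = -8.0 K, ΔS = -0.12 psu (deep − shallow).
Δρ/ρ₀ = −αΔT + βΔS = 1.12 × 10⁻³ − 8.76 × 10⁻⁵ = 1.0324 × 10⁻³, so Δρ ≈ 1.058 kg m⁻³.
N² = (g/ρ₀)·Δρ/Δz = g·(Δρ/ρ₀)/Δz = 9.81 × 1.0324 × 10⁻³ / 27 = 3.7511 × 10⁻⁴ s⁻².
N = √(3.7511 × 10⁻⁴) = 0.019368 rad s⁻¹ ≈ 0.0194 rad s⁻¹.

0.0194 rad s⁻¹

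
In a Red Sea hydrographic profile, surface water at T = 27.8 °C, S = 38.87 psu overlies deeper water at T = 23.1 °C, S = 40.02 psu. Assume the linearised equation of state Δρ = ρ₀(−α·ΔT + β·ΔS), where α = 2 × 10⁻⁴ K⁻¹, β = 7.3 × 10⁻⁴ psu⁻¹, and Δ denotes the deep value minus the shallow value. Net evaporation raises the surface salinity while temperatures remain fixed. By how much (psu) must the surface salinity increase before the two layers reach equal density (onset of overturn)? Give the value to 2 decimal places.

2.44 psu

Neutral buoyancy requires −α(T_deep − T_surf) + β(S_deep − S_surf′) = 0.
S_surf′ = S_deep − (α/β)·ΔT = 40.02 − (2 × 10⁻⁴/7.3 × 10⁻⁴)·(-4.7) = 41.3077 psu.
Increase required: 41.3077 − 38.87 = 2.4377 psu.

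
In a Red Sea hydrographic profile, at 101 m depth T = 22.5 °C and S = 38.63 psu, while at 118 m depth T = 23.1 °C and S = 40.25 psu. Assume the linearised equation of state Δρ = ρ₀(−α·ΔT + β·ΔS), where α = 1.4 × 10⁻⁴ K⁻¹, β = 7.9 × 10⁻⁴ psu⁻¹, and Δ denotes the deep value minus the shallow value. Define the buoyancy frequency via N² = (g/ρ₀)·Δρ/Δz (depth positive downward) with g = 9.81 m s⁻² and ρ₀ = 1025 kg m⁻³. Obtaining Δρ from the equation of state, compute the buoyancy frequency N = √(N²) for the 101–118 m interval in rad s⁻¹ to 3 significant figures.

0.0263 rad s⁻¹

ΔT = +0.6 K, ΔS = +1.62 psu (deep − shallow).
Δρ/ρ₀ = −αΔT + βΔS = -8.40 × 10⁻⁵ + 1.2798 × 10⁻³ = 1.1958 × 10⁻³, so Δρ ≈ 1.226 kg m⁻³.
N² = (g/ρ₀)·Δρ/Δz = g·(Δρ/ρ₀)/Δz = 9.81 × 1.1958 × 10⁻³ / 17 = 6.9005 × 10⁻⁴ s⁻².
N = √(6.9005 × 10⁻⁴) = 0.026269 rad s⁻¹ ≈ 0.0263 rad s⁻¹.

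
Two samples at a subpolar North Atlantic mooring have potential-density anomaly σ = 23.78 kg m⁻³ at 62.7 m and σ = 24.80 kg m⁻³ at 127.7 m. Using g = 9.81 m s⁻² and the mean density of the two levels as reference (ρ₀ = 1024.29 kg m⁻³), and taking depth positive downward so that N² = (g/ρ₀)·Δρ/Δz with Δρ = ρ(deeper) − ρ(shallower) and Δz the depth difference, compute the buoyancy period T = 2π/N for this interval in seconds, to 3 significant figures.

513 s

Δρ = 1024.80 − 1023.78 = 1.02 kg m⁻³ over Δz = 127.7 − 62.7 = 65 m.
N² = (9.81/1024.29) × (1.02/65) = 1.5029 × 10⁻⁴ s⁻².
N = √(1.5029 × 10⁻⁴) = 0.012259 rad s⁻¹, so T = 2π/N = 512.54 s ≈ 513 s.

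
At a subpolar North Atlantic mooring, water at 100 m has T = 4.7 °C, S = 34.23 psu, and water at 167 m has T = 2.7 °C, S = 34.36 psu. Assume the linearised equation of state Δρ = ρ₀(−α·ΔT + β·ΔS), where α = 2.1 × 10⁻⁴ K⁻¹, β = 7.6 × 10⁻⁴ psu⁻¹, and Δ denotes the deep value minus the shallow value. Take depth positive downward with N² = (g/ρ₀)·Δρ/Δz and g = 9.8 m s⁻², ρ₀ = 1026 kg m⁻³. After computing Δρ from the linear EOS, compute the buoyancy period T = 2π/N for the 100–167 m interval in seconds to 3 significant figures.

721 s

ΔT = -2.0 K, ΔS = +0.13 psu (deep − shallow).
Δρ/ρ₀ = −αΔT + βΔS = 4.20 × 10⁻⁴ + 9.88 × 10⁻⁵ = 5.188 × 10⁻⁴, so Δρ ≈ 0.5323 kg m⁻³.
N² = (g/ρ₀)·Δρ/Δz = g·(Δρ/ρ₀)/Δz = 9.8 × 5.188 × 10⁻⁴ / 67 = 7.5884 × 10⁻⁵ s⁻².
N = √(7.5884 × 10⁻⁵) = 8.7111 × 10⁻³ rad s⁻¹ → T = 2π/N = 721.28 s ≈ 721 s.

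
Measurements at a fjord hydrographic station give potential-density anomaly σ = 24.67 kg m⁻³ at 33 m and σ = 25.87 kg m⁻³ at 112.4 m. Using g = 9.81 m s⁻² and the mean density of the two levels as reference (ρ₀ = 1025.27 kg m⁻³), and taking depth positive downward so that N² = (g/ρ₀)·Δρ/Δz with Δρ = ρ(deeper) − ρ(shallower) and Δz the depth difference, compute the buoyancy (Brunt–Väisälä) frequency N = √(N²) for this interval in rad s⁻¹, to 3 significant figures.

0.0120 rad s⁻¹

Δρ = 1025.87 − 1024.67 = 1.20 kg m⁻³ over Δz = 112.4 − 33 = 79.4 m.
N² = (9.81/1025.27) × (1.20/79.4) = 1.4461 × 10⁻⁴ s⁻².
N = √(1.4461 × 10⁻⁴) = 0.012025 rad s⁻¹ ≈ 0.0120 rad s⁻¹.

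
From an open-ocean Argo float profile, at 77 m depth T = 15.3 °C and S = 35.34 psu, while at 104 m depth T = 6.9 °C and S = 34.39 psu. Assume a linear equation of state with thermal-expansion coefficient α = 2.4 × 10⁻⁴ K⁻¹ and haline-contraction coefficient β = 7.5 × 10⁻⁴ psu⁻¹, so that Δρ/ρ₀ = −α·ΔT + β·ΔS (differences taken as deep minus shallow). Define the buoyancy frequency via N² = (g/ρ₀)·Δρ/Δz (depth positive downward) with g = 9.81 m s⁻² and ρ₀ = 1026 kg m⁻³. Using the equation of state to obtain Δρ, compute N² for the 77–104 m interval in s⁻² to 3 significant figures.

ΔT = -8.4 K, ΔS = -0.95 psu (deep − shallow).
Δρ/ρ₀ = −αΔT + βΔS = 2.016 × 10⁻³ − 7.125 × 10⁻⁴ = 1.3035 × 10⁻³, so Δρ ≈ 1.337 kg m⁻³.
N² = (g/ρ₀)·Δρ/Δz = g·(Δρ/ρ₀)/Δz = 9.81 × 1.3035 × 10⁻³ / 27 = 4.7360 × 10⁻⁴ s⁻² ≈ 4.74 × 10⁻⁴ s⁻².

4.74 × 10⁻⁴ s⁻²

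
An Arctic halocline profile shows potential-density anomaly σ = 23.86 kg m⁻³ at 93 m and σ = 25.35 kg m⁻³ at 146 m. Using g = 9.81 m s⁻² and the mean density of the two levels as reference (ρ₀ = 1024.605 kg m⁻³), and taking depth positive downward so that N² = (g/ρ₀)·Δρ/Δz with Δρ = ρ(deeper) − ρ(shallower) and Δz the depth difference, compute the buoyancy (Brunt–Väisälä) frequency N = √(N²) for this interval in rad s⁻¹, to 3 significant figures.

Δρ = 1025.35 − 1023.86 = 1.49 kg m⁻³ over Δz = 146 − 93 = 53 m.
N² = (9.81/1024.605) × (1.49/53) = 2.6917 × 10⁻⁴ s⁻².
N = √(2.6917 × 10⁻⁴) = 0.016406 rad s⁻¹ ≈ 0.0164 rad s⁻¹.

0.0164 rad s⁻¹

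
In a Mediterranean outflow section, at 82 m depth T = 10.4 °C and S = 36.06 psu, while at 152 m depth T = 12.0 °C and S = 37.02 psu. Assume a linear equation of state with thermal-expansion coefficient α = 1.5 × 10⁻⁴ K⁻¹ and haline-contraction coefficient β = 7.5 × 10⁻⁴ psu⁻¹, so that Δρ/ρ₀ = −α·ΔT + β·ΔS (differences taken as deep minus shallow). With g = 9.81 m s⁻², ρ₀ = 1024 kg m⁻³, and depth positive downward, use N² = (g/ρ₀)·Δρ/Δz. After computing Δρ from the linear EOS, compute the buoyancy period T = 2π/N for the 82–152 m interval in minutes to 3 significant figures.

ΔT = +1.6 K, ΔS = +0.96 psu (deep − shallow).
Δρ/ρ₀ = −αΔT + βΔS = -2.40 × 10⁻⁴ + 7.20 × 10⁻⁴ = 4.80 × 10⁻⁴, so Δρ ≈ 0.4915 kg m⁻³.
N² = (g/ρ₀)·Δρ/Δz = g·(Δρ/ρ₀)/Δz = 9.81 × 4.80 × 10⁻⁴ / 70 = 6.7269 × 10⁻⁵ s⁻².
N = √(6.7269 × 10⁻⁵) = 8.2018 × 10⁻³ rad s⁻¹ → T = 2π/N = 766.07 s = 12.768 min ≈ 12.8 min.

12.8 min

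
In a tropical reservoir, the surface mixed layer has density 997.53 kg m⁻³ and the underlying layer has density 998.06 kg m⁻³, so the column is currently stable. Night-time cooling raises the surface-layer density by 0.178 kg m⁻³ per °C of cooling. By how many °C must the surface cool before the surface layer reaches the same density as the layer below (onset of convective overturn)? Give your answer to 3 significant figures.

Density deficit of the surface layer: 998.06 − 997.53 = 0.53 kg m⁻³.
Required change = 0.53 / 0.178 = 2.98 °C.

2.98 °C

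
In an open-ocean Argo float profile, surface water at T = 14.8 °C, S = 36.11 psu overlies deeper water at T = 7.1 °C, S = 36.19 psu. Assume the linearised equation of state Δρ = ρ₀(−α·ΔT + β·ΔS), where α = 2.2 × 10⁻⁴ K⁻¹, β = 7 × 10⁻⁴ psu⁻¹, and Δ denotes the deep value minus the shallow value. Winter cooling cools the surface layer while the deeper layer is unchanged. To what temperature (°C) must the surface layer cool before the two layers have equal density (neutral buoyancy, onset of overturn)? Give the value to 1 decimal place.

Neutral buoyancy requires Δρ = 0, i.e. −α(T_deep − T_surf′) + β(S_deep − S_surf) = 0.
T_surf′ = T_deep − (β/α)·ΔS = 7.1 − (7 × 10⁻⁴/2.2 × 10⁻⁴)·(+0.08) = 6.845 °C.
Cooling required: 14.8 − (6.845) = 7.955 °C.

6.8 °C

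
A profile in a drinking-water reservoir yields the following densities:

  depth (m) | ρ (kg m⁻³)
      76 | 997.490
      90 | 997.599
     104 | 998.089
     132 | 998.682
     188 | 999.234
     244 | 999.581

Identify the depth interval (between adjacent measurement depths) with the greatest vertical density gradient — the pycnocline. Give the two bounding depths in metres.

Compute the density gradient over each adjacent pair:
  76–90 m: Δρ/Δz = 0.109/14 = 7.8 × 10⁻³ kg m⁻⁴
  90–104 m: Δρ/Δz = 0.490/14 = 0.035 kg m⁻⁴
  104–132 m: Δρ/Δz = 0.593/28 = 0.021 kg m⁻⁴
  132–188 m: Δρ/Δz = 0.552/56 = 9.9 × 10⁻³ kg m⁻⁴
  188–244 m: Δρ/Δz = 0.347/56 = 6.2 × 10⁻³ kg m⁻⁴
The largest gradient is in the 90–104 m interval — the pycnocline.

90–104 m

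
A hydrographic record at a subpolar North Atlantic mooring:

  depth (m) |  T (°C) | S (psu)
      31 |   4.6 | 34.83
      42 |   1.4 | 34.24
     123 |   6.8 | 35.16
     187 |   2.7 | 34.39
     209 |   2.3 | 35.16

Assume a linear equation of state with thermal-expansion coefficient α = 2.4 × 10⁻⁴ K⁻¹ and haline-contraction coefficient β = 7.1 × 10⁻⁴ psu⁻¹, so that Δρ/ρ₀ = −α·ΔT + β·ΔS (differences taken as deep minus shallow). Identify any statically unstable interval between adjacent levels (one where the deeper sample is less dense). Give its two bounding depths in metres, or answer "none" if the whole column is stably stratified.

Evaluate Δρ/ρ₀ = −αΔT + βΔS across each adjacent pair:
  31–42 m: −αΔT+βΔS = −(2.4 × 10⁻⁴)(-3.2)+(7.1 × 10⁻⁴)(-0.59) = 3.5 × 10⁻⁴ → stable
  42–123 m: −αΔT+βΔS = −(2.4 × 10⁻⁴)(+5.4)+(7.1 × 10⁻⁴)(+0.92) = -6.4 × 10⁻⁴ → UNSTABLE
  123–187 m: −αΔT+βΔS = −(2.4 × 10⁻⁴)(-4.1)+(7.1 × 10⁻⁴)(-0.77) = 4.4 × 10⁻⁴ → stable
  187–209 m: −αΔT+βΔS = −(2.4 × 10⁻⁴)(-0.4)+(7.1 × 10⁻⁴)(+0.77) = 6.4 × 10⁻⁴ → stable
The 42–123 m interval has Δρ < 0: lighter water underlies denser water.

42–123 m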